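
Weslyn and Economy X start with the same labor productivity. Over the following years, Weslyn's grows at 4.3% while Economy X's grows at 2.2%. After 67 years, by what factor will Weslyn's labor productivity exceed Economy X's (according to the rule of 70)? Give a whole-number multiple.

about 4 times

Rate gap = 4.3% − 2.2% = 2.1 points.
The ratio doubles every 70/2.1 ≈ 33.33 years.
67/33.33 ≈ 2.01 doublings → ratio ≈ 2^2.01 ≈ 4.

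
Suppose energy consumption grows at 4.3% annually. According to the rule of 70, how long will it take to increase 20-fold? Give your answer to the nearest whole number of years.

approximately 70 years

At 4.3% it doubles every 70/4.3 ≈ 16.28 years.
Reaching 20× takes log₂(20) ≈ 4.32 doublings.
4.32 × 16.28 ≈ 70 years.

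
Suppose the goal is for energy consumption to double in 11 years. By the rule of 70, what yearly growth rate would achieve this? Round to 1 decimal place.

70 / 11 ≈ 6.36, so about 6.4% per year.

6.4%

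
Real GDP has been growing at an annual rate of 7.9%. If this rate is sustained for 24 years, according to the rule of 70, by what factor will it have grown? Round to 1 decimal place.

≈ 6.5 times

Doubling time ≈ 70/7.9 = 8.86 years.
24 years / 8.86 ≈ 2.71 doublings → factor 2^2.71 ≈ 6.5.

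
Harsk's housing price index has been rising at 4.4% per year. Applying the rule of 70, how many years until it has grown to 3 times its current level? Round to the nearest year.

≈ 25 years

At 4.4% it doubles every 70/4.4 ≈ 15.91 years.
3× is log₂ 3 ≈ 1.58 doublings, so ≈ 1.58 × 15.91 = 25 years.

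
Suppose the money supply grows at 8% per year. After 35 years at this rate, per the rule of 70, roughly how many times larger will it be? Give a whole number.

about 16 times

At 8% one doubling takes ≈ 8.75 years; 35 years is 4 of them, so ×16.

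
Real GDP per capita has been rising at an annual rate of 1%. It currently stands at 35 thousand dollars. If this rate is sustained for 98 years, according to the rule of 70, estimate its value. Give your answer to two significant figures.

roughly 92 thousand dollars

It doubles every 70/1 ≈ 70.00 years, so 98 years is 1.40 doublings.
2^1.40 ≈ 2.64; 35 × 2.64 ≈ 92 thousand dollars.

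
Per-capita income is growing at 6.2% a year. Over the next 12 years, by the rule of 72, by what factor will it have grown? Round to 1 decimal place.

Doubling time ≈ 72/6.2 = 11.61 years.
12 years / 11.61 ≈ 1.03 doublings → factor 2^1.03 ≈ 2.0.

≈ 2.0 times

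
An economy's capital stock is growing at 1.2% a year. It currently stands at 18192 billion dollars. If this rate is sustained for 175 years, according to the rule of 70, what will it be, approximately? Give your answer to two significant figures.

Doubling time ≈ 70/1.2 = 58.33 years.
175 years is 175/58.33 ≈ 3.00 doublings, a factor of 2^3.00 ≈ 8.00.
18192 × 8.00 ≈ 150000 billion dollars.

around 150000 billion dollars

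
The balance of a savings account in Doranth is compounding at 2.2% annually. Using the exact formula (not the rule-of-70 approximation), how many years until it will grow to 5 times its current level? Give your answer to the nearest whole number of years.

t = ln(5) / ln(1 + 0.022) = 1.6094 / 0.021761 ≈ 73.96.
≈ 74 years.

74 years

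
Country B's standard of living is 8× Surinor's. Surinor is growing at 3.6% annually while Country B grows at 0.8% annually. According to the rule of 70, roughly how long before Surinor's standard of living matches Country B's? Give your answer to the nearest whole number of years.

Surinor gains on Country B at 3.6% − 0.8% = 2.8 points a year.
At that relative rate the gap halves every 70/2.8 ≈ 25.00 years.
An 8× gap closes after 3 halvings: 3 × 25.00 ≈ 75 years.

roughly 75 years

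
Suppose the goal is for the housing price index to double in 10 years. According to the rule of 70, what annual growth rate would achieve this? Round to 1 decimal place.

about 7.0%

70 / 10 ≈ 7.00, so about 7.0% a year.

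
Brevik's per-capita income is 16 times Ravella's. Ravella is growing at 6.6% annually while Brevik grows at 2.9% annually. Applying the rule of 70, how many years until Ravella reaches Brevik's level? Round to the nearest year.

approximately 76 years

What matters is the difference: 3.7 pp.
Rule of 70 on the gap: the ratio halves every 70/3.7 ≈ 18.92 years.
A 16 times gap closes after 4 halvings: 4 × 18.92 ≈ 76 years.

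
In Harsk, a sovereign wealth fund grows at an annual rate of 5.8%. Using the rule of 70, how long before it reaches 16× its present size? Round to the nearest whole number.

At 5.8% it doubles every 70/5.8 ≈ 12.07 years.
16× is 4 doublings, so 4 × 12.07 ≈ 48 years.

roughly 48 years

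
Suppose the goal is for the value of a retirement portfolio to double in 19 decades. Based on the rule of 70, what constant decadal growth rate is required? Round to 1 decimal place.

around 3.7% per decade

70 / 19 ≈ 3.68, so about 3.7% per decade.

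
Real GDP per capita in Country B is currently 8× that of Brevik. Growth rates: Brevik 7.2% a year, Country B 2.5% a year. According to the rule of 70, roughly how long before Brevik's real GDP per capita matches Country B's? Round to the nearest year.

≈ 45 years

The growth-rate gap is 7.2% − 2.5% = 4.7 percentage points.
So the ratio between them halves every 70/4.7 ≈ 14.89 years.
An 8× gap closes after 3 halvings: 3 × 14.89 ≈ 45 years.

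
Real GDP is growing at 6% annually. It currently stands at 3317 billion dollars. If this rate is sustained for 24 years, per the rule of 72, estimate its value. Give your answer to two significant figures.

about 13000 billion dollars

Doubling time ≈ 72/6 = 12.00 years.
24 years is 24/12.00 ≈ 2.00 doublings, a factor of 2^2.00 ≈ 4.00.
3317 × 4.00 ≈ 13000 billion dollars.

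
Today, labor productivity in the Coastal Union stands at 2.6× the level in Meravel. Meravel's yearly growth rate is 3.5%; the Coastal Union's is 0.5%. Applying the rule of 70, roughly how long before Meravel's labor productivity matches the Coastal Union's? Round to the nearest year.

What matters is the difference: 3 pp.
Rule of 70 on the gap: the ratio halves every 70/3 ≈ 23.33 years.
A 2.6× gap takes log₂(2.6) ≈ 1.38 halvings to close: 1.38 × 23.33 ≈ 32 years.

around 32 years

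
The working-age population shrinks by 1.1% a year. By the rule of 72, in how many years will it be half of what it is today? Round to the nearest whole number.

The rule works in reverse for decay: 72/1.1 ≈ 65.45 years to halve.

65 years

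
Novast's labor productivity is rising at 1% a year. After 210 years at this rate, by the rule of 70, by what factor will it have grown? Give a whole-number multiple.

≈ 8 times

At 1% one doubling takes ≈ 70.00 years; 210 years is 3 of them, so ×8.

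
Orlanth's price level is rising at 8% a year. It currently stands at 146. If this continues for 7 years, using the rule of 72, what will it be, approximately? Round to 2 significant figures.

It doubles every 72/8 ≈ 9.00 years, so 7 years is 0.78 doublings.
2^0.78 ≈ 1.72; 146 × 1.72 ≈ 250.

about 250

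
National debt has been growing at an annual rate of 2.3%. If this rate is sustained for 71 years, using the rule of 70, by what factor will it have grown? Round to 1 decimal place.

about 5.0 times

Doubles every ≈ 30.43 years (70/2.3).
71 years is 2.33 doublings; 2^2.33 ≈ 5.0×.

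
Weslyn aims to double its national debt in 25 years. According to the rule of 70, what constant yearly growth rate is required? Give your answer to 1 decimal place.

2.8% per year

70 / 25 ≈ 2.80, so about 2.8% per year.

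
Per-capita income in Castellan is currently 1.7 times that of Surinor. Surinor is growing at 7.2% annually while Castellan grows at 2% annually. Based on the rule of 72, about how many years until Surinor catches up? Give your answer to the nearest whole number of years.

roughly 11 years

What matters is the difference: 5.2 pp.
Rule of 72 on the gap: the ratio halves every 72/5.2 ≈ 13.85 years.
A 1.7 times gap takes log₂(1.7) ≈ 0.77 halvings to close: 0.77 × 13.85 ≈ 11 years.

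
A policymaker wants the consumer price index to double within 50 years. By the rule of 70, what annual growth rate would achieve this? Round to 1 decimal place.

70 / 50 ≈ 1.40, so about 1.4% a year.

around 1.4% a year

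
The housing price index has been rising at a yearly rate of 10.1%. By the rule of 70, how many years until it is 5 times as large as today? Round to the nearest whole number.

16 years

Doubling time ≈ 70/10.1 = 6.93 years.
5× is log₂ 5 ≈ 2.32 doublings, so ≈ 2.32 × 6.93 = 16 years.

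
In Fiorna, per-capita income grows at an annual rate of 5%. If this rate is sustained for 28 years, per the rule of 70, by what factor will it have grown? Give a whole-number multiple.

Doubling time ≈ 70/5 = 14.00 years.
28/14.00 ≈ 2 doublings, so about 2^2 = 4×.

around 4 times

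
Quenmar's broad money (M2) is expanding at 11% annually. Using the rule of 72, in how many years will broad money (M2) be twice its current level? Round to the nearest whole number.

≈ 7 years

72/11 ≈ 6.55, so it doubles roughly every 7 years.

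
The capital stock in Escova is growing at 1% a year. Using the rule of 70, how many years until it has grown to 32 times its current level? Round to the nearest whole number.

At 1% it doubles every 70/1 ≈ 70.00 years.
Getting to 32× needs 5 doublings: 5 × 70.00 ≈ 350 years.

≈ 350 years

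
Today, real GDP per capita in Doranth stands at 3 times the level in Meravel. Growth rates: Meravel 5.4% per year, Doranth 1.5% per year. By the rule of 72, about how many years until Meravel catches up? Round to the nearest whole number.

roughly 29 years

What matters is the difference: 3.9 pp.
Rule of 72 on the gap: the ratio halves every 72/3.9 ≈ 18.46 years.
A 3 times gap takes log₂(3) ≈ 1.58 halvings to close: 1.58 × 18.46 ≈ 29 years.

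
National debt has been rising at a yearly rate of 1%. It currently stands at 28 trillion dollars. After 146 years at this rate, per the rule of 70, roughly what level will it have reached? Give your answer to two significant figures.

120 trillion dollars

Doubling time ≈ 70/1 = 70.00 years.
146 years is 146/70.00 ≈ 2.09 doublings, a factor of 2^2.09 ≈ 4.26.
28 × 4.26 ≈ 120 trillion dollars.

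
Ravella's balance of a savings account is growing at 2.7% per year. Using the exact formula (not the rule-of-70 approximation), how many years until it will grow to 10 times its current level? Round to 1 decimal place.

86.4 years

t = ln(10) / ln(1 + 0.027) = 2.3026 / 0.026642 ≈ 86.43.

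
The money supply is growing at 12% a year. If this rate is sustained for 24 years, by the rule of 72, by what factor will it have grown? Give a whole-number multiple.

At 12% one doubling takes ≈ 6.00 years; 24 years is 4 of them, so ×16.

roughly 16 times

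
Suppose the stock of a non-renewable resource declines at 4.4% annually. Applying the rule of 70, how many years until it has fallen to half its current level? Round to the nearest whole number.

16 years

Halving time ≈ 70 / 4.4 = 15.91 → 16 years.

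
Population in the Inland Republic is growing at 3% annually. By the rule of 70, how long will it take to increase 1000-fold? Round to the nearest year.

approximately 233 years

Doubling time ≈ 70/3 = 23.33 years.
Reaching 1000× takes log₂(1000) ≈ 9.97 doublings.
9.97 × 23.33 ≈ 233 years.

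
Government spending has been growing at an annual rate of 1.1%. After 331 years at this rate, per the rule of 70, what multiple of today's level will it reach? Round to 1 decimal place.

about 36.8 times

Doubles every ≈ 63.64 years (70/1.1).
331 years is 5.20 doublings; 2^5.20 ≈ 36.8×.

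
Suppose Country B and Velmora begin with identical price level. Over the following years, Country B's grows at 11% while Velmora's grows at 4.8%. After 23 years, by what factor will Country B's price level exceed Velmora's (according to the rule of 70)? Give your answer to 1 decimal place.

4.1 times

Country B pulls ahead at 6.2 pp per year, so the ratio doubles every 70/6.2 ≈ 11.29 years.
In 23 years that's 2.04 doublings: 2^2.04 ≈ 4.1.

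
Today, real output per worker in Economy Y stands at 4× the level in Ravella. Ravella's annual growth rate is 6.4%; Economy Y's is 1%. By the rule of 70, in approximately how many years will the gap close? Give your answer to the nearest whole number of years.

26 years

The growth-rate gap is 6.4% − 1% = 5.4 percentage points.
So the ratio between them halves every 70/5.4 ≈ 12.96 years.
A 4× gap closes after 2 halvings: 2 × 12.96 ≈ 26 years.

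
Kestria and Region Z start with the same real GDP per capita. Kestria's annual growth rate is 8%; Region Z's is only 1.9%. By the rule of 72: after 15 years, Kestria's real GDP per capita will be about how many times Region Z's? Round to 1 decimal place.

around 2.4 times

Only the 6.1-point difference matters.
72/6.1 ≈ 11.80 years per doubling of the ratio; 15 years gives 1.27 doublings, so ≈ 2.4×.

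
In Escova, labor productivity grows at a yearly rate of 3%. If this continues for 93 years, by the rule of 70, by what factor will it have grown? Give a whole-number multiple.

about 16 times

70/3 ≈ 23.33 years per doubling.
93 years fits 4 doublings: 2^4 = 16.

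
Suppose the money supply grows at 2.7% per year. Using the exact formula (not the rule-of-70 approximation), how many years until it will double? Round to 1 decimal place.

t = ln(2) / ln(1 + 0.027) = 0.6931 / 0.026642 ≈ 26.02.

26.0 years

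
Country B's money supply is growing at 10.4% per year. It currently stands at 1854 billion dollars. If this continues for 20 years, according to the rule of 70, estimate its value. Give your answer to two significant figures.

15000 billion dollars

Doubling time ≈ 70/10.4 = 6.73 years.
20 years is 20/6.73 ≈ 2.97 doublings, a factor of 2^2.97 ≈ 7.84.
1854 × 7.84 ≈ 15000 billion dollars.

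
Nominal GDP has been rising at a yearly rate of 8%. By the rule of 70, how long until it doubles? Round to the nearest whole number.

70/8 ≈ 8.75, so it doubles roughly every 9 years.

around 9 years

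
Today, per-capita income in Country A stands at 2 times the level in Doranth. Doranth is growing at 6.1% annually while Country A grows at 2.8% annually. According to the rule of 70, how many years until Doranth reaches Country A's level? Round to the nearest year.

about 21 years

Doranth gains on Country A at 6.1% − 2.8% = 3.3 points a year.
At that relative rate the gap halves every 70/3.3 ≈ 21.21 years.
A 2 times gap closes after 1 halving: 1 × 21.21 ≈ 21 years.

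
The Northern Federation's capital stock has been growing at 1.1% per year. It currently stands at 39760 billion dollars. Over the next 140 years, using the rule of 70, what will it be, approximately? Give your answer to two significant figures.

It doubles every 70/1.1 ≈ 63.64 years, so 140 years is 2.20 doublings.
2^2.20 ≈ 4.59; 39760 × 4.59 ≈ 180000 billion dollars.

about 180000 billion dollars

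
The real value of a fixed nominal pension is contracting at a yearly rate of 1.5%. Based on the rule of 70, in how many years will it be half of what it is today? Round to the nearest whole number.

Halving time ≈ 70 / 1.5 = 46.67 → 47 years.

≈ 47 years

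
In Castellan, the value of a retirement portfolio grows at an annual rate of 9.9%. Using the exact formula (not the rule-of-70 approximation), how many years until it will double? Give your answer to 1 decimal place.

t = ln(2) / ln(1 + 0.099) = 0.6931 / 0.094401 ≈ 7.34.

7.3 years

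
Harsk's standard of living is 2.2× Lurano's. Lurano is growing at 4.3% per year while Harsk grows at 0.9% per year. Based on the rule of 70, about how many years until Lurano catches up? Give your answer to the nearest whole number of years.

Lurano gains on Harsk at 4.3% − 0.9% = 3.4 points a year.
At that relative rate the gap halves every 70/3.4 ≈ 20.59 years.
A 2.2× gap takes log₂(2.2) ≈ 1.14 halvings to close: 1.14 × 20.59 ≈ 23 years.

about 23 years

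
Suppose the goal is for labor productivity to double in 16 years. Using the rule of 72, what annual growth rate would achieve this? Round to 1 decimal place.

72 / 16 ≈ 4.50, so about 4.5% a year.

4.5%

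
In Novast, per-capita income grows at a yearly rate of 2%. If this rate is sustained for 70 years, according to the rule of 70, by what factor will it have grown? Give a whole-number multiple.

At 2% one doubling takes ≈ 35.00 years; 70 years is 2 of them, so ×4.

approximately 4 times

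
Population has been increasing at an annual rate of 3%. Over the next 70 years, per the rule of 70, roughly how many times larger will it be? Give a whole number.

around 8 times

Doubling time ≈ 70/3 = 23.33 years.
70/23.33 ≈ 3 doublings, so about 2^3 = 8×.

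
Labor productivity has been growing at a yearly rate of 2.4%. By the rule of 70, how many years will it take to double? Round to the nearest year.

At 2.4%, doubling takes about 70/2.4 = 29.17 years.

approximately 29 years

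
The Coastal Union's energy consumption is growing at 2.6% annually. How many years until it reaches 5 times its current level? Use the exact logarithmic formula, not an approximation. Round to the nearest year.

t = ln(5) / ln(1 + 0.026) = 1.6094 / 0.025668 ≈ 62.70.
≈ 63 years.

63 years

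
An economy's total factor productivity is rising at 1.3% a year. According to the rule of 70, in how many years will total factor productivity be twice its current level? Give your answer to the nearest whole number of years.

70/1.3 ≈ 53.85, so it doubles roughly every 54 years.

≈ 54 years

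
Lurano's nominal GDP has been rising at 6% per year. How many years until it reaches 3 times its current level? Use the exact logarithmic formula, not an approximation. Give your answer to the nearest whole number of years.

t = ln(3) / ln(1 + 0.06) = 1.0986 / 0.058269 ≈ 18.85.
≈ 19 years.

19 years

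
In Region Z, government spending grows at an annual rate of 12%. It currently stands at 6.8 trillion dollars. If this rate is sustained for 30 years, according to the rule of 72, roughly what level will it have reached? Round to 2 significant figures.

approximately 220 trillion dollars

Doubling time ≈ 72/12 = 6.00 years.
30 years is 30/6.00 ≈ 5.00 doublings, a factor of 2^5.00 ≈ 32.00.
6.8 × 32.00 ≈ 220 trillion dollars.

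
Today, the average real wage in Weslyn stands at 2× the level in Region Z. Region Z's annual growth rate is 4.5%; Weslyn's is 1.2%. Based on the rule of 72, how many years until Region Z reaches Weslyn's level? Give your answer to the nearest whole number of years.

Region Z gains on Weslyn at 4.5% − 1.2% = 3.3 points a year.
At that relative rate the gap halves every 72/3.3 ≈ 21.82 years.
A 2× gap closes after 1 halving: 1 × 21.82 ≈ 22 years.

around 22 years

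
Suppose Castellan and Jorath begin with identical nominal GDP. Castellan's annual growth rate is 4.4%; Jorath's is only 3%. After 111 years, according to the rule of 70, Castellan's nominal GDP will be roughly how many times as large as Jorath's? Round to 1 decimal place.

approximately 4.7 times

Only the 1.4-point difference matters.
70/1.4 ≈ 50.00 years per doubling of the ratio; 111 years gives 2.22 doublings, so ≈ 4.7×.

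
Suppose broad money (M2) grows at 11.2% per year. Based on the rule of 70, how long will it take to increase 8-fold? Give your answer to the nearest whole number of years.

roughly 19 years

One doubling takes 70/11.2 = 6.25 years.
8 = 2^3, so 3 doublings → 19 years.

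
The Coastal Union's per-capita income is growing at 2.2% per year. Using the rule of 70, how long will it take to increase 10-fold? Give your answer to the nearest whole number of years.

106 years

Doubling time ≈ 70/2.2 = 31.82 years.
Reaching 10× takes log₂(10) ≈ 3.32 doublings.
3.32 × 31.82 ≈ 106 years.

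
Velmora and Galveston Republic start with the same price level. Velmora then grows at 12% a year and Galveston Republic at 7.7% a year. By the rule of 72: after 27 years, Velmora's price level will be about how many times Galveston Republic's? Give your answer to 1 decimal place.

Only the 4.3-point difference matters.
72/4.3 ≈ 16.74 years per doubling of the ratio; 27 years gives 1.61 doublings, so ≈ 3.1×.

around 3.1 times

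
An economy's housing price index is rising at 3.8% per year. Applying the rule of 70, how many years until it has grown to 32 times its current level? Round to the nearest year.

One doubling takes 70/3.8 = 18.42 years.
32× is 5 doublings, so 5 × 18.42 ≈ 92 years.

about 92 years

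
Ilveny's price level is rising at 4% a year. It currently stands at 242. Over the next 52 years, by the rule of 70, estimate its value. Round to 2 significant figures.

It doubles every 70/4 ≈ 17.50 years, so 52 years is 2.97 doublings.
2^2.97 ≈ 7.84; 242 × 7.84 ≈ 1900.

around 1900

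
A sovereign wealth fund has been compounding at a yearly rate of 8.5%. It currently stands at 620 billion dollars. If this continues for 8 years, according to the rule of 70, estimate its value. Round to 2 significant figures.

Doubling time ≈ 70/8.5 = 8.24 years.
8 years is 8/8.24 ≈ 0.97 doublings, a factor of 2^0.97 ≈ 1.96.
620 × 1.96 ≈ 1200 billion dollars.

1200 billion dollars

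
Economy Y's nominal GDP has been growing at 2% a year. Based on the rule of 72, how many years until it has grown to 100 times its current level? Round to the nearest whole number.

Doubling time ≈ 72/2 = 36.00 years.
Reaching 100× takes log₂(100) ≈ 6.64 doublings.
6.64 × 36.00 ≈ 239 years.

approximately 239 years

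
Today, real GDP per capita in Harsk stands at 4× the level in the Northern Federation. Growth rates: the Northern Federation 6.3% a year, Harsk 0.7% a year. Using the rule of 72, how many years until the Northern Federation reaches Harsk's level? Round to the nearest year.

the Northern Federation gains on Harsk at 6.3% − 0.7% = 5.6 points a year.
At that relative rate the gap halves every 72/5.6 ≈ 12.86 years.
A 4× gap closes after 2 halvings: 2 × 12.86 ≈ 26 years.

about 26 years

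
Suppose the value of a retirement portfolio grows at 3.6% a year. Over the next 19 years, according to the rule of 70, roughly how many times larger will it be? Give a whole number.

At 3.6% one doubling takes ≈ 19.44 years; 19 years is 1 of them, so ×2.

≈ 2 times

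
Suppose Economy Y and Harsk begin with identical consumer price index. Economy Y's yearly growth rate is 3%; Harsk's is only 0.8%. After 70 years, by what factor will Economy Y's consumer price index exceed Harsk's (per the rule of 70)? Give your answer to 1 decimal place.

approximately 4.6 times

Rate gap = 3% − 0.8% = 2.2 points.
The ratio doubles every 70/2.2 ≈ 31.82 years.
70/31.82 ≈ 2.20 doublings → ratio ≈ 2^2.20 ≈ 4.6.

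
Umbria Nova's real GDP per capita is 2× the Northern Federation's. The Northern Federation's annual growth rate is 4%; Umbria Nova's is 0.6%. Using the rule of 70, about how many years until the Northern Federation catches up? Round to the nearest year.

The growth-rate gap is 4% − 0.6% = 3.4 percentage points.
So the ratio between them halves every 70/3.4 ≈ 20.59 years.
A 2× gap closes after 1 halving: 1 × 20.59 ≈ 21 years.

about 21 years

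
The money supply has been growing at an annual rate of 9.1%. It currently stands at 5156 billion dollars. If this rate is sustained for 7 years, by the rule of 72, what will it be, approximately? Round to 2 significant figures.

approximately 9500 billion dollars

Doubling time ≈ 72/9.1 = 7.91 years.
7 years is 7/7.91 ≈ 0.88 doublings, a factor of 2^0.88 ≈ 1.84.
5156 × 1.84 ≈ 9500 billion dollars.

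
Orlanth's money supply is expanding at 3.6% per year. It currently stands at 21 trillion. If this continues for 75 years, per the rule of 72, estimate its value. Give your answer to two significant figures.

280 trillion

Doubling time ≈ 72/3.6 = 20.00 years.
75 years is 75/20.00 ≈ 3.75 doublings, a factor of 2^3.75 ≈ 13.45.
21 × 13.45 ≈ 280 trillion.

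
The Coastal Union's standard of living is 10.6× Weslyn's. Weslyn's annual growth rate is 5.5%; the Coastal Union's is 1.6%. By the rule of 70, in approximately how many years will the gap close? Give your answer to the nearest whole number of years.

The growth-rate gap is 5.5% − 1.6% = 3.9 percentage points.
So the ratio between them halves every 70/3.9 ≈ 17.95 years.
A 10.6× gap takes log₂(10.6) ≈ 3.41 halvings to close: 3.41 × 17.95 ≈ 61 years.

61 years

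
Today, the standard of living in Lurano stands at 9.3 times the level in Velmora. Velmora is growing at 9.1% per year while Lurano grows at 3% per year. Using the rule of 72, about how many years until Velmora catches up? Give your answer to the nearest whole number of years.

38 years

Velmora gains on Lurano at 9.1% − 3% = 6.1 points a year.
At that relative rate the gap halves every 72/6.1 ≈ 11.80 years.
A 9.3 times gap takes log₂(9.3) ≈ 3.22 halvings to close: 3.22 × 11.80 ≈ 38 years.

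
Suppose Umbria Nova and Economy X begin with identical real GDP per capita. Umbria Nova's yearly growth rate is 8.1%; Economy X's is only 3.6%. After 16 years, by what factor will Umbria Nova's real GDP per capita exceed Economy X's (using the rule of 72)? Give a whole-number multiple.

Only the 4.5-point difference matters.
72/4.5 ≈ 16.00 years per doubling of the ratio; 16 years gives 1.00 doublings, so ≈ 2×.

approximately 2 times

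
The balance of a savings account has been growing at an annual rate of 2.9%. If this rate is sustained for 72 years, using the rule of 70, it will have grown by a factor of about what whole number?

At 2.9% one doubling takes ≈ 24.14 years; 72 years is 3 of them, so ×8.

≈ 8 times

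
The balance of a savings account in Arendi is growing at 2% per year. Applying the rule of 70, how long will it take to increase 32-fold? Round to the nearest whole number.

At 2% it doubles every 70/2 ≈ 35.00 years.
Getting to 32× needs 5 doublings: 5 × 35.00 ≈ 175 years.

roughly 175 years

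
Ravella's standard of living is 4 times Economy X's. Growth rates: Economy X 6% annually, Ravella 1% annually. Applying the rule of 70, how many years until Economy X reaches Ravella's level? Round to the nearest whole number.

about 28 years

Economy X gains on Ravella at 6% − 1% = 5 points a year.
At that relative rate the gap halves every 70/5 ≈ 14.00 years.
A 4 times gap closes after 2 halvings: 2 × 14.00 ≈ 28 years.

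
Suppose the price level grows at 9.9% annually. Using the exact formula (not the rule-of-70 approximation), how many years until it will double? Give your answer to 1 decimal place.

t = ln(2) / ln(1 + 0.099) = 0.6931 / 0.094401 ≈ 7.34.

7.3 years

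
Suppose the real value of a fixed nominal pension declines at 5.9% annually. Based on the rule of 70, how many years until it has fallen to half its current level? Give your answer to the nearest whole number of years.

about 12 years

Falling at 5.9%, it halves about every 70/5.9 = 11.86 years.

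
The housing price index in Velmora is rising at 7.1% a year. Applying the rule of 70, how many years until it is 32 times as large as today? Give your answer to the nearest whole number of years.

One doubling takes 70/7.1 = 9.86 years.
Getting to 32× needs 5 doublings: 5 × 9.86 ≈ 49 years.

roughly 49 years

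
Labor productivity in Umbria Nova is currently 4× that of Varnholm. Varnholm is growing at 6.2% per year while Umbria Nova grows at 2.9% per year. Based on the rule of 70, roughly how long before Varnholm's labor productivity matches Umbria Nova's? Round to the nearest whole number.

roughly 42 years

What matters is the difference: 3.3 pp.
Rule of 70 on the gap: the ratio halves every 70/3.3 ≈ 21.21 years.
A 4× gap closes after 2 halvings: 2 × 21.21 ≈ 42 years.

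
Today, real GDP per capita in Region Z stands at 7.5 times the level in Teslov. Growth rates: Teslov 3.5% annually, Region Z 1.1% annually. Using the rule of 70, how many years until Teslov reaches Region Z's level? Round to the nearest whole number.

roughly 85 years

The growth-rate gap is 3.5% − 1.1% = 2.4 percentage points.
So the ratio between them halves every 70/2.4 ≈ 29.17 years.
A 7.5 times gap takes log₂(7.5) ≈ 2.91 halvings to close: 2.91 × 29.17 ≈ 85 years.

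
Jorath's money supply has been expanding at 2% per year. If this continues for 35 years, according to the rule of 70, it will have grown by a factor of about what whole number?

approximately 2 times

Doubling time ≈ 70/2 = 35.00 years.
35/35.00 ≈ 1 doubling, so about 2^1 = 2×.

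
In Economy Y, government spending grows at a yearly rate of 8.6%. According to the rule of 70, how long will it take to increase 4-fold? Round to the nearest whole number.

At 8.6% it doubles every 70/8.6 ≈ 8.14 years.
Getting to 4× needs 2 doublings: 2 × 8.14 ≈ 16 years.

roughly 16 years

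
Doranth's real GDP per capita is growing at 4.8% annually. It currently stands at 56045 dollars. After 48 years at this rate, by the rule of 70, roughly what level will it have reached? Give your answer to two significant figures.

around 550000 dollars

Doubling time ≈ 70/4.8 = 14.58 years.
48 years is 48/14.58 ≈ 3.29 doublings, a factor of 2^3.29 ≈ 9.78.
56045 × 9.78 ≈ 550000 dollars.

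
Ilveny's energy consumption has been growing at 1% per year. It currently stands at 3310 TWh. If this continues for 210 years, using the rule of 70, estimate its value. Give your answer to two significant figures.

Doubling time ≈ 70/1 = 70.00 years.
210 years is 210/70.00 ≈ 3.00 doublings, a factor of 2^3.00 ≈ 8.00.
3310 × 8.00 ≈ 26000 TWh.

approximately 26000 TWh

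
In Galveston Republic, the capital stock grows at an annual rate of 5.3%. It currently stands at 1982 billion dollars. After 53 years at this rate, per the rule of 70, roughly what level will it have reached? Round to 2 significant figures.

≈ 32000 billion dollars

It doubles every 70/5.3 ≈ 13.21 years, so 53 years is 4.01 doublings.
2^4.01 ≈ 16.11; 1982 × 16.11 ≈ 32000 billion dollars.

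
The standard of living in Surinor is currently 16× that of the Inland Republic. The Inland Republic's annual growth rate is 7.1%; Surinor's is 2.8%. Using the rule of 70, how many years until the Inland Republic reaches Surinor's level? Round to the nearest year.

around 65 years

What matters is the difference: 4.3 pp.
Rule of 70 on the gap: the ratio halves every 70/4.3 ≈ 16.28 years.
A 16× gap closes after 4 halvings: 4 × 16.28 ≈ 65 years.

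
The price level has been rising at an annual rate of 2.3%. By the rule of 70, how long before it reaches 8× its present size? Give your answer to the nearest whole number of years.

At 2.3% it doubles every 70/2.3 ≈ 30.43 years.
8 = 2^3, so 3 doublings → 91 years.

about 91 years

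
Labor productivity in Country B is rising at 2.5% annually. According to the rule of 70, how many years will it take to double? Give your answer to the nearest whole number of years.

28 years

70/2.5 ≈ 28.00, so it doubles roughly every 28 years.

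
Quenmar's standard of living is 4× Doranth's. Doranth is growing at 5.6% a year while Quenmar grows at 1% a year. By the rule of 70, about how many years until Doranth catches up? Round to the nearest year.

Doranth gains on Quenmar at 5.6% − 1% = 4.6 points a year.
At that relative rate the gap halves every 70/4.6 ≈ 15.22 years.
A 4× gap closes after 2 halvings: 2 × 15.22 ≈ 30 years.

roughly 30 years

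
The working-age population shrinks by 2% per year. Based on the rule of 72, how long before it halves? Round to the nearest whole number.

≈ 36 years

The rule works in reverse for decay: 72/2 ≈ 36.00 years to halve.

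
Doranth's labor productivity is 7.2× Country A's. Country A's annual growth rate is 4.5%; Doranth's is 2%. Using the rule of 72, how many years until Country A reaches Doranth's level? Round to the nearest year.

82 years

What matters is the difference: 2.5 pp.
Rule of 72 on the gap: the ratio halves every 72/2.5 ≈ 28.80 years.
A 7.2× gap takes log₂(7.2) ≈ 2.85 halvings to close: 2.85 × 28.80 ≈ 82 years.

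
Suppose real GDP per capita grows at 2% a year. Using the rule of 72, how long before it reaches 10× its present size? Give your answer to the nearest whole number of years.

One doubling takes 72/2 = 36.00 years.
Reaching 10× takes log₂(10) ≈ 3.32 doublings.
3.32 × 36.00 ≈ 120 years.

roughly 120 years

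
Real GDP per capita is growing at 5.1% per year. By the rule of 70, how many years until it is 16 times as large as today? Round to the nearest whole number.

roughly 55 years

Doubling time ≈ 70/5.1 = 13.73 years.
16 = 2^4, so 4 doublings → 55 years.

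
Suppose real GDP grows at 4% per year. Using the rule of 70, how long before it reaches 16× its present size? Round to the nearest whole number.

One doubling takes 70/4 = 17.50 years.
16 = 2^4, so 4 doublings → 70 years.

roughly 70 years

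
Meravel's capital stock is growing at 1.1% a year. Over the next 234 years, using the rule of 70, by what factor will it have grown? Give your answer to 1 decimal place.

Doubling time ≈ 70/1.1 = 63.64 years.
234 years / 63.64 ≈ 3.68 doublings → factor 2^3.68 ≈ 12.8.

≈ 12.8 times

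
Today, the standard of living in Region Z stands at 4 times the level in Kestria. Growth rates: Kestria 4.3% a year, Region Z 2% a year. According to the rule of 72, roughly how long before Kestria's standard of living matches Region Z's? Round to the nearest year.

approximately 63 years

What matters is the difference: 2.3 pp.
Rule of 72 on the gap: the ratio halves every 72/2.3 ≈ 31.30 years.
A 4 times gap closes after 2 halvings: 2 × 31.30 ≈ 63 years.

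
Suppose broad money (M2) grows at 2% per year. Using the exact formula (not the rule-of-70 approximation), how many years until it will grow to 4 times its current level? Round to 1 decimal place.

70.0 years

t = ln(4) / ln(1 + 0.02) = 1.3863 / 0.019803 ≈ 70.00.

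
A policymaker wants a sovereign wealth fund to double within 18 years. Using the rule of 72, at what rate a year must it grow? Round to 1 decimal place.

72 / 18 ≈ 4.00, so about 4.0% a year.

roughly 4.0%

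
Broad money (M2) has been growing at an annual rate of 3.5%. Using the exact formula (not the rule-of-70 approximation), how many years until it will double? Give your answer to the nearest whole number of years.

20 years

t = ln(2) / ln(1 + 0.035) = 0.6931 / 0.034401 ≈ 20.15.
≈ 20 years.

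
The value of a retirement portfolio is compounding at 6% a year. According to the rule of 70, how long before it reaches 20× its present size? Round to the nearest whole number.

about 50 years

Doubling time ≈ 70/6 = 11.67 years.
Reaching 20× takes log₂(20) ≈ 4.32 doublings.
4.32 × 11.67 ≈ 50 years.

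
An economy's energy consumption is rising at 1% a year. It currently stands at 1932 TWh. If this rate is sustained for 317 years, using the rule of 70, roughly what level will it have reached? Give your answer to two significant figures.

45000 TWh

It doubles every 70/1 ≈ 70.00 years, so 317 years is 4.53 doublings.
2^4.53 ≈ 23.10; 1932 × 23.10 ≈ 45000 TWh.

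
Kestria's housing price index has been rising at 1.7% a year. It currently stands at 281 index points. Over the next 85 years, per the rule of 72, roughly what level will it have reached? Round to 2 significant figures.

It doubles every 72/1.7 ≈ 42.35 years, so 85 years is 2.01 doublings.
2^2.01 ≈ 4.03; 281 × 4.03 ≈ 1100 index points.

≈ 1100 index points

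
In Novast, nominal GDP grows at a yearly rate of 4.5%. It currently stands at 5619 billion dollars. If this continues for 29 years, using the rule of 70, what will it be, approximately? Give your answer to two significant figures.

≈ 20000 billion dollars

It doubles every 70/4.5 ≈ 15.56 years, so 29 years is 1.86 doublings.
2^1.86 ≈ 3.63; 5619 × 3.63 ≈ 20000 billion dollars.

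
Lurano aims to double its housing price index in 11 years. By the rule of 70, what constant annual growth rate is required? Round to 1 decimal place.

around 6.4%

70 / 11 ≈ 6.36, so about 6.4% a year.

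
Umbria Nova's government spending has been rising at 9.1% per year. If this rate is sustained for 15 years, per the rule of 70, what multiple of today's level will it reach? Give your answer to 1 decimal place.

Doubles every ≈ 7.69 years (70/9.1).
15 years is 1.95 doublings; 2^1.95 ≈ 3.9×.

3.9 times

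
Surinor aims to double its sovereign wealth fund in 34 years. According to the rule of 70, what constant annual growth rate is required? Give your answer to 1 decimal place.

70 / 34 ≈ 2.06, so about 2.1% annually.

around 2.1%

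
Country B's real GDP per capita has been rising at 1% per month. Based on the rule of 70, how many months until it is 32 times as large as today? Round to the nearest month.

≈ 350 months

Doubling time ≈ 70/1 = 70.00 months.
32× is 5 doublings, so 5 × 70.00 ≈ 350 months.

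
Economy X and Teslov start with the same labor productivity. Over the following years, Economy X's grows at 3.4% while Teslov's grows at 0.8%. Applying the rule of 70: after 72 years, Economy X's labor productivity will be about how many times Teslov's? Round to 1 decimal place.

Only the 2.6-point difference matters.
70/2.6 ≈ 26.92 years per doubling of the ratio; 72 years gives 2.67 doublings, so ≈ 6.4×.

roughly 6.4 times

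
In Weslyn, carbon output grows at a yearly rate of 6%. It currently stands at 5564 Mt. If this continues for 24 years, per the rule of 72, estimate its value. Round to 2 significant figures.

≈ 22000 Mt

Doubling time ≈ 72/6 = 12.00 years.
24 years is 24/12.00 ≈ 2.00 doublings, a factor of 2^2.00 ≈ 4.00.
5564 × 4.00 ≈ 22000 Mt.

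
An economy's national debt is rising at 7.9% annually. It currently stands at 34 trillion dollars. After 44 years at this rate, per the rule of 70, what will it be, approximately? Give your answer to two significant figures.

It doubles every 70/7.9 ≈ 8.86 years, so 44 years is 4.97 doublings.
2^4.97 ≈ 31.34; 34 × 31.34 ≈ 1100 trillion dollars.

approximately 1100 trillion dollars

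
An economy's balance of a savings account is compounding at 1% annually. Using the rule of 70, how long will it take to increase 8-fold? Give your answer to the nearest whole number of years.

roughly 210 years

At 1% it doubles every 70/1 ≈ 70.00 years.
Getting to 8× needs 3 doublings: 3 × 70.00 ≈ 210 years.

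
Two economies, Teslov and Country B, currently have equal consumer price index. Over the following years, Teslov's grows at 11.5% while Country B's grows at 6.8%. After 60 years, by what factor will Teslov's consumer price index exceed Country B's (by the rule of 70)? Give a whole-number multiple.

16 times

Teslov pulls ahead at 4.7 pp per year, so the ratio doubles every 70/4.7 ≈ 14.89 years.
In 60 years that's 4.03 doublings: 2^4.03 ≈ 16.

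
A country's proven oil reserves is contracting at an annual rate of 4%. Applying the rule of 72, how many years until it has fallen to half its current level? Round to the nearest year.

The rule works in reverse for decay: 72/4 ≈ 18.00 years to halve.

18 years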